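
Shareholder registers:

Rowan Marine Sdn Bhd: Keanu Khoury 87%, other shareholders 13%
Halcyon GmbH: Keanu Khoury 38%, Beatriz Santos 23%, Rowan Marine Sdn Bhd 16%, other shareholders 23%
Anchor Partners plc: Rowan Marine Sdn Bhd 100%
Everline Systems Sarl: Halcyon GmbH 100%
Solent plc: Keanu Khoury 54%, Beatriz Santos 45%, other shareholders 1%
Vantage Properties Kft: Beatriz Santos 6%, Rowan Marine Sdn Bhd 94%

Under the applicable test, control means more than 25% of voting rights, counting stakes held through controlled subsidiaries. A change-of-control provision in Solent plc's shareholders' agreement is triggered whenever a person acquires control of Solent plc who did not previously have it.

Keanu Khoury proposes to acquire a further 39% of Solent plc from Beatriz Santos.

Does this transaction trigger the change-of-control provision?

No

The purchase adds only to Keanu's holdings (Beatriz's stake shrinks), so Keanu is the only person who could newly come to control Solent.
Keanu holds 54% of Solent, so Keanu controls Solent.
So Keanu already controls Solent before the transaction.
After the purchase, Keanu's direct stake in Solent rises to 54% + 39% = 93%, and Beatriz's stake falls to 6%.
Keanu controlled Solent already, so this is not a new person acquiring control; every other person's position is unchanged or reduced.
No new person acquires control, so the clause is not triggered.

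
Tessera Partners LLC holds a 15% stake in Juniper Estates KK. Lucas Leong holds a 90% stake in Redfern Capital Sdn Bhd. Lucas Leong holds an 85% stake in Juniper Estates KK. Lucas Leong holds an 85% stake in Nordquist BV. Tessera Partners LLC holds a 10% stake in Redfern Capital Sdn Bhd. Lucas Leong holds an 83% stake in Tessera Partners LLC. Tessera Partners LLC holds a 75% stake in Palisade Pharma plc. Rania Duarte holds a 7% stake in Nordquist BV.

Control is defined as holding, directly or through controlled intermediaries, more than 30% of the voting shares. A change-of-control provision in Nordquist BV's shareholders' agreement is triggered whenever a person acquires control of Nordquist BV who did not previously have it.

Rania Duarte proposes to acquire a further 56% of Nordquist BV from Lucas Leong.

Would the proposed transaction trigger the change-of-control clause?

The purchase adds only to Rania's holdings (Lucas's stake shrinks), so Rania is the only person who could newly come to control Nordquist.
Rania's largest direct stake is 7% in Nordquist, which does not meet the threshold, so Rania controls no company.
In Nordquist, Rania's side holds only 7%, not > 30%.
So before the transaction, Rania does not control Nordquist.
After the purchase, Rania's direct stake in Nordquist rises to 7% + 56% = 63%, and Lucas's stake falls to 29%.
Rania holds 63% of Nordquist, so Rania controls Nordquist.
Rania did not control Nordquist before and does after, so the clause is triggered.

Yes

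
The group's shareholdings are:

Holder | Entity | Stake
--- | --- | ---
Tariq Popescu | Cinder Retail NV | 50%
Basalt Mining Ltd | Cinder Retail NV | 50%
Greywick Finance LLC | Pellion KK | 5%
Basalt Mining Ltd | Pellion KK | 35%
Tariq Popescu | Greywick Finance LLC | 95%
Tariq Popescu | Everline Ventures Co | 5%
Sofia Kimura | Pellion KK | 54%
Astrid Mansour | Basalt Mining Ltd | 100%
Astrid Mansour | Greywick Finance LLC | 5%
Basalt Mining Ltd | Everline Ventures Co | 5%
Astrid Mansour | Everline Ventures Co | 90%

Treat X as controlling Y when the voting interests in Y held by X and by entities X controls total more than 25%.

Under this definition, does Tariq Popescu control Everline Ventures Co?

No

Tariq holds 95% of Greywick, so Tariq controls Greywick.
Tariq holds 50% of Cinder, so Tariq controls Cinder.
In Everline, Tariq's side holds only 5%, not > 25%.
So Tariq does not control Everline.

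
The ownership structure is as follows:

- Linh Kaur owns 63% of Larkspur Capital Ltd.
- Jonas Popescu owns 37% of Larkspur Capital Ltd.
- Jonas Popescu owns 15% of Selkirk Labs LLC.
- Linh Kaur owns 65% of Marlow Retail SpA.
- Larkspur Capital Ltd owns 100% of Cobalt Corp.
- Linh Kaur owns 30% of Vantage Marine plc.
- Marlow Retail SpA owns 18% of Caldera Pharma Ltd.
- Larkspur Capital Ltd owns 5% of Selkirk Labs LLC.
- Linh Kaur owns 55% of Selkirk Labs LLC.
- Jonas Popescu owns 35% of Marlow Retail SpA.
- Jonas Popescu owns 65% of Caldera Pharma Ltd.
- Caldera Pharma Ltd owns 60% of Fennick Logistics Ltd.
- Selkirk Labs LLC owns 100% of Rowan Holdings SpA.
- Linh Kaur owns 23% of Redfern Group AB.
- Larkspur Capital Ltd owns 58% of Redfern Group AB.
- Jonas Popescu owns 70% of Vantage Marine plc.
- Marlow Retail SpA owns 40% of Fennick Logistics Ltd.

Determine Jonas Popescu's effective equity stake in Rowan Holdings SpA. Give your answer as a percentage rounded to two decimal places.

Jonas reaches Rowan along 2 paths.
Via Larkspur → Selkirk: 37% × 5% × 100% = 1.85%.
Via Selkirk: 15% × 100% = 15%.
Total: 1.85% + 15% = 16.85%.

16.85%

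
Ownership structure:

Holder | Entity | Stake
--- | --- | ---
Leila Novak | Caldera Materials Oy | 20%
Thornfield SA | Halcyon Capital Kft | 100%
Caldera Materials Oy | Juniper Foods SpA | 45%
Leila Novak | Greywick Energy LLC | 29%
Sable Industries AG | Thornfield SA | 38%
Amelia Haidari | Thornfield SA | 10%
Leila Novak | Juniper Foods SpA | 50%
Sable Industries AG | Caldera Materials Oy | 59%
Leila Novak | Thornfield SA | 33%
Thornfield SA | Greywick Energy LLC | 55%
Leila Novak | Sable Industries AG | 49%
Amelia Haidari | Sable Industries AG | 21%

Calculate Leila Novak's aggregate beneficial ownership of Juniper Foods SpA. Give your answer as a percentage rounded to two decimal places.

Leila reaches Juniper along 3 paths.
Direct stake: 50% = 50%.
Via Sable → Caldera: 49% × 59% × 45% = 13.0095%.
Via Caldera: 20% × 45% = 9%.
Total: 50% + 13.0095% + 9% = 72.0095%.
Rounded: 72.01%.

72.01%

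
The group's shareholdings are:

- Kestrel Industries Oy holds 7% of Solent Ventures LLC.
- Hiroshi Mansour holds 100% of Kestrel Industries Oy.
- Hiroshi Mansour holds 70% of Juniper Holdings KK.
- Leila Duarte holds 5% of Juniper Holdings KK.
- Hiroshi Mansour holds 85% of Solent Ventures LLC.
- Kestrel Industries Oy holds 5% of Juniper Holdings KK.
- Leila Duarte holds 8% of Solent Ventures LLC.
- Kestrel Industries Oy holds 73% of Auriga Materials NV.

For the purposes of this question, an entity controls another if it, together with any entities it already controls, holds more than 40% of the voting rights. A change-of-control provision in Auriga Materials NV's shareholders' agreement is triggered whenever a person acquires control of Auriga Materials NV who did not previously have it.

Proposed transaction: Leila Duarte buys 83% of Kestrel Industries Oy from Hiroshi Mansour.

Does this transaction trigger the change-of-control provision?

Yes

The purchase adds only to Leila's holdings (Hiroshi's stake shrinks), so Leila is the only person who could newly come to control Auriga.
Leila's largest direct stake is 8% in Solent, which does not meet the threshold, so Leila controls no company.
Neither Leila nor any entity Leila controls holds any voting interest in Auriga.
So before the transaction, Leila does not control Auriga.
After the purchase, Leila holds 83% of Kestrel directly, and Hiroshi's stake falls to 17%.
Leila holds 83% of Kestrel, so Leila controls Kestrel.
Kestrel holds 73% of Auriga, so Leila controls Auriga.
Leila did not control Auriga before and does after, so the clause is triggered.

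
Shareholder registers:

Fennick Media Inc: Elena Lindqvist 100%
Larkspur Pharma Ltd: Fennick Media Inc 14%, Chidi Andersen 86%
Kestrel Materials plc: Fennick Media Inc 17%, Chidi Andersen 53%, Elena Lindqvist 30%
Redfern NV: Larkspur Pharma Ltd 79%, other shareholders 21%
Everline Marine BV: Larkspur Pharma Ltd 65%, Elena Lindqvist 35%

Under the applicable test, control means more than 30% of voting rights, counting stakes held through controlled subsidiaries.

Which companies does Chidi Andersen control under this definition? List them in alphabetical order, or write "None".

Chidi holds 86% of Larkspur, so Chidi controls Larkspur.
Chidi holds 53% of Kestrel, so Chidi controls Kestrel.
Larkspur holds 79% of Redfern, so Chidi controls Redfern.
Larkspur holds 65% of Everline, so Chidi controls Everline.
No other company's threshold is met.

Everline Marine BV, Kestrel Materials plc, Larkspur Pharma Ltd, Redfern NV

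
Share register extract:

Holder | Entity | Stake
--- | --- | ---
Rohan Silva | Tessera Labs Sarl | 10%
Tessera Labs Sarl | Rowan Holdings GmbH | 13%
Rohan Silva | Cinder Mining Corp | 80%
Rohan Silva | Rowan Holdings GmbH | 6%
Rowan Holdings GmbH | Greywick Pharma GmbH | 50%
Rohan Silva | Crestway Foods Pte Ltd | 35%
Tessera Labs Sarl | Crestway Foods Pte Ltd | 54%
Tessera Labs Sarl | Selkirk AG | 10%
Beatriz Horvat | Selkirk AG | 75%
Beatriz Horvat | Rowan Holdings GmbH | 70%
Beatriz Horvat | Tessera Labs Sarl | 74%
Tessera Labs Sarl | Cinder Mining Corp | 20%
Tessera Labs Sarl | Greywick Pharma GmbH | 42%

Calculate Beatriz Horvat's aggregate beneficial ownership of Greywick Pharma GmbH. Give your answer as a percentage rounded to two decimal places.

Beatriz reaches Greywick along 3 paths.
Via Rowan: 70% × 50% = 35%.
Via Tessera → Rowan: 74% × 13% × 50% = 4.81%.
Via Tessera: 74% × 42% = 31.08%.
Total: 35% + 4.81% + 31.08% = 70.89%.

70.89%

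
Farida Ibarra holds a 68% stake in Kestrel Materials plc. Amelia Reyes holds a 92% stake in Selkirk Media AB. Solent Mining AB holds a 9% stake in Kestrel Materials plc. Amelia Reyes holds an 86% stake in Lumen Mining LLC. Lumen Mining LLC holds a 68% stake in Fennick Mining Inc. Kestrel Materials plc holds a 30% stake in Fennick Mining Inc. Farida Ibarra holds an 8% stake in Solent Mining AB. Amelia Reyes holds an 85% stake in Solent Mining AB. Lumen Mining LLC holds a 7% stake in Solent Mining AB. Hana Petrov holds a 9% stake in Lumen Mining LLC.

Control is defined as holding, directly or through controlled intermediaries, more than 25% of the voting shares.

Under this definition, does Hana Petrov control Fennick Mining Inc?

No

Hana's largest direct stake is 9% in Lumen, which does not meet the threshold, so Hana controls no company.
Neither Hana nor any entity Hana controls holds any voting interest in Fennick.
So Hana does not control Fennick.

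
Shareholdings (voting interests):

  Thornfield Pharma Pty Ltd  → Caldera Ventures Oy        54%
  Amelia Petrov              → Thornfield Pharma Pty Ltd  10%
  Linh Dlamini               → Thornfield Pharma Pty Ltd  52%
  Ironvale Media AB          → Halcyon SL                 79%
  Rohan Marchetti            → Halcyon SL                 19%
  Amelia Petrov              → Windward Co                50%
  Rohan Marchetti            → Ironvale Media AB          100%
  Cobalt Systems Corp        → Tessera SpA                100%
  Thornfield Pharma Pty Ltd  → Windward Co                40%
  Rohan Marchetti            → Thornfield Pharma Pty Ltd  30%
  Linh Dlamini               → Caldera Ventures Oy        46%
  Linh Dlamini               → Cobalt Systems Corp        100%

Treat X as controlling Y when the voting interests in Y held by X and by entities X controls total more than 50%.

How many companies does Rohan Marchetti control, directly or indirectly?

Rohan holds 100% of Ironvale, so Rohan controls Ironvale.
Rohan and Ironvale together hold 19% + 79% = 98% of Halcyon, so Rohan controls Halcyon.
No other company's threshold is met.
Rohan controls 2 companies.

2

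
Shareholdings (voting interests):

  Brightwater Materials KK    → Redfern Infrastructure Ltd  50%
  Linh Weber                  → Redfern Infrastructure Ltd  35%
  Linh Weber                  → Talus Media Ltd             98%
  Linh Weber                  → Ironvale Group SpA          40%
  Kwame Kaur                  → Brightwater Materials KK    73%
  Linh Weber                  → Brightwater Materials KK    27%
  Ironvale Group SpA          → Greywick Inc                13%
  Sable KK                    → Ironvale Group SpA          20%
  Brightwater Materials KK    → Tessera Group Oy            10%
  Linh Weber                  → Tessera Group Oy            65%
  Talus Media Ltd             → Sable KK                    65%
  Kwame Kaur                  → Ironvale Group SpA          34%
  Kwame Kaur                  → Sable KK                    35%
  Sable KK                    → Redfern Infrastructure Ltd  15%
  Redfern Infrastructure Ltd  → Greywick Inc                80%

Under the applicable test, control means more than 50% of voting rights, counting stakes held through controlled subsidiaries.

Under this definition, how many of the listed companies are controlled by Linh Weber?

Linh holds 98% of Talus, so Linh controls Talus.
Talus holds 65% of Sable, so Linh controls Sable.
Linh and Sable together hold 40% + 20% = 60% of Ironvale, so Linh controls Ironvale.
Linh holds 65% of Tessera, so Linh controls Tessera.
No other company's threshold is met.
Linh controls 4 companies.

4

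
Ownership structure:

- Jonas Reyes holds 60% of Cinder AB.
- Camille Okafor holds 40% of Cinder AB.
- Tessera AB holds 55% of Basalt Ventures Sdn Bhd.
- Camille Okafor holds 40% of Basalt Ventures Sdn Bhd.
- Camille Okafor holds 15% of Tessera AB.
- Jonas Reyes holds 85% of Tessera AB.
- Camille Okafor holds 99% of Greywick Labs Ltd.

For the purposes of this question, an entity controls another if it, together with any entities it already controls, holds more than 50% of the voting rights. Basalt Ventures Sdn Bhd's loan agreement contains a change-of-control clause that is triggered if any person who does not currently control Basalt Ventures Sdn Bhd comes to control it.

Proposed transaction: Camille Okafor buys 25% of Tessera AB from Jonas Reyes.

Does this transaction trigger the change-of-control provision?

The purchase adds only to Camille's holdings (Jonas's stake shrinks), so Camille is the only person who could newly come to control Basalt.
Camille holds 99% of Greywick, so Camille controls Greywick.
In Basalt, Camille's side holds only 40%, not > 50%.
So before the transaction, Camille does not control Basalt.
After the purchase, Camille's direct stake in Tessera rises to 15% + 25% = 40%, and Jonas's stake falls to 60%.
Camille's side now holds 40% of Tessera, not > 50%, so Camille still does not control Tessera.
After the transaction, Camille's side holds 40% of Basalt, not > 50%, so Camille still does not control Basalt.
No new person acquires control, so the clause is not triggered.

No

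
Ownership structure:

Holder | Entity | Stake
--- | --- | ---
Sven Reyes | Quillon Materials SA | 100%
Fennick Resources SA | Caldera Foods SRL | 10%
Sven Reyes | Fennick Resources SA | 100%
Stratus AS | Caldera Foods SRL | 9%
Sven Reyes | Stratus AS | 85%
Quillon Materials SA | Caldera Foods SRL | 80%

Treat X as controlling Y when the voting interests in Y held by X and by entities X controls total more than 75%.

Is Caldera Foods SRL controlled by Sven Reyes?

Sven holds 85% of Stratus, so Sven controls Stratus.
Sven holds 100% of Fennick, so Sven controls Fennick.
Sven holds 100% of Quillon, so Sven controls Quillon.
Fennick and Stratus and Quillon together hold 10% + 9% + 80% = 99% of Caldera, so Sven controls Caldera.

Yes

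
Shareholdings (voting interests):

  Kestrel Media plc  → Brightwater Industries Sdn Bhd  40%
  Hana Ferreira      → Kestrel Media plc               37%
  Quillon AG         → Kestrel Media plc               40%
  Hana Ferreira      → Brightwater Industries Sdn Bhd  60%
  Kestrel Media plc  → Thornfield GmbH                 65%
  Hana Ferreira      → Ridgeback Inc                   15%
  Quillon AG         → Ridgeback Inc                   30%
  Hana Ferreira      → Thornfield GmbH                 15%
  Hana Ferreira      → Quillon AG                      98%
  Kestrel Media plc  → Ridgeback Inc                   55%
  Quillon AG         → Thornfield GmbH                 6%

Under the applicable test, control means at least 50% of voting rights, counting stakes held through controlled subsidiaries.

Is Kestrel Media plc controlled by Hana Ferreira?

Hana holds 98% of Quillon, so Hana controls Quillon.
Quillon and Hana together hold 40% + 37% = 77% of Kestrel, so Hana controls Kestrel.

Yes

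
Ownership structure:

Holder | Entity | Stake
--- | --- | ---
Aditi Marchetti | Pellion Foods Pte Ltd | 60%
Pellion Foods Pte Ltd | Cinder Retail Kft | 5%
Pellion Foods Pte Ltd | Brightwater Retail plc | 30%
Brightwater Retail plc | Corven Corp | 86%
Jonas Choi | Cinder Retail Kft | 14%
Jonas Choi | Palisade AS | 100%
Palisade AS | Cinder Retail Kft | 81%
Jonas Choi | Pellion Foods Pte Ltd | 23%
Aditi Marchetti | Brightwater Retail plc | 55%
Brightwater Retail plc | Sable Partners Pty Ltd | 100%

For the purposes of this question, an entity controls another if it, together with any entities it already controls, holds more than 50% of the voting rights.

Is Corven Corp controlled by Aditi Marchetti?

Aditi holds 60% of Pellion, so Aditi controls Pellion.
Pellion and Aditi together hold 30% + 55% = 85% of Brightwater, so Aditi controls Brightwater.
Brightwater holds 86% of Corven, so Aditi controls Corven.

Yes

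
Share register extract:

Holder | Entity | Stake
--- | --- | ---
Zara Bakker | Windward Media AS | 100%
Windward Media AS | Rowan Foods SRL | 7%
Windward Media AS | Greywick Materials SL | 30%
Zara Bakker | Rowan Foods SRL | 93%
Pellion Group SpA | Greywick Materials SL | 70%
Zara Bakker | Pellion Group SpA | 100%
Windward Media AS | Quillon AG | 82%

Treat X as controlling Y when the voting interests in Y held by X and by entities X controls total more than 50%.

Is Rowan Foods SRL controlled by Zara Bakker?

Yes

Zara holds 100% of Windward, so Zara controls Windward.
Windward and Zara together hold 7% + 93% = 100% of Rowan, so Zara controls Rowan.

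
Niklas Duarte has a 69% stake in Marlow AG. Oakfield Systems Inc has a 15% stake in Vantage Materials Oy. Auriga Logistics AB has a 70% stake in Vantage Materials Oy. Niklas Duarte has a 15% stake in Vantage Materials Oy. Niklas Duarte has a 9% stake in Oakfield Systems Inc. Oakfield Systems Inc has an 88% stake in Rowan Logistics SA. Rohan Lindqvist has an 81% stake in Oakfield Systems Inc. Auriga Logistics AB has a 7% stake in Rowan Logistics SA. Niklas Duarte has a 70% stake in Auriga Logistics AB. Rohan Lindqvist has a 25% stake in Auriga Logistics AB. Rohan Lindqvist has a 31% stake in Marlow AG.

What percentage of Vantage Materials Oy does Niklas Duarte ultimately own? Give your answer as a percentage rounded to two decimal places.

Niklas reaches Vantage along 3 paths.
Via Oakfield: 9% × 15% = 1.35%.
Via Auriga: 70% × 70% = 49%.
Direct stake: 15% = 15%.
Total: 1.35% + 49% + 15% = 65.35%.

65.35%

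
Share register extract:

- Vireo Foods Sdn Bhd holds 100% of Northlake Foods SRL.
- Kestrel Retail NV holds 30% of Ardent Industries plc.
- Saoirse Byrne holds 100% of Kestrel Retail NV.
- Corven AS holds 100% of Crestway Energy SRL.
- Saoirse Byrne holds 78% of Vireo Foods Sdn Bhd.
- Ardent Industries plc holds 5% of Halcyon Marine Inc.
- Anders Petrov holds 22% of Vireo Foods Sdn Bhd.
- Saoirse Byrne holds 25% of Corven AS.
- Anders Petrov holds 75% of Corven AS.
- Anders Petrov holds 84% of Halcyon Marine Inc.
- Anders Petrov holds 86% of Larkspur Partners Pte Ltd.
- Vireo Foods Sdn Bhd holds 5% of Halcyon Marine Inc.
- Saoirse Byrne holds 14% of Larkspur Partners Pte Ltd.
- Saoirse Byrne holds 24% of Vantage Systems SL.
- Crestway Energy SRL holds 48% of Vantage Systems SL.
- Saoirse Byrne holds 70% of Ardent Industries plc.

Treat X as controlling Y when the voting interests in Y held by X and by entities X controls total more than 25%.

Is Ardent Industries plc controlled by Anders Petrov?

No

Anders holds 75% of Corven, so Anders controls Corven.
Anders holds 86% of Larkspur, so Anders controls Larkspur.
Corven holds 100% of Crestway, so Anders controls Crestway.
Anders holds 84% of Halcyon, so Anders controls Halcyon.
Crestway holds 48% of Vantage, so Anders controls Vantage.
Neither Anders nor any entity Anders controls holds any voting interest in Ardent.
So Anders does not control Ardent.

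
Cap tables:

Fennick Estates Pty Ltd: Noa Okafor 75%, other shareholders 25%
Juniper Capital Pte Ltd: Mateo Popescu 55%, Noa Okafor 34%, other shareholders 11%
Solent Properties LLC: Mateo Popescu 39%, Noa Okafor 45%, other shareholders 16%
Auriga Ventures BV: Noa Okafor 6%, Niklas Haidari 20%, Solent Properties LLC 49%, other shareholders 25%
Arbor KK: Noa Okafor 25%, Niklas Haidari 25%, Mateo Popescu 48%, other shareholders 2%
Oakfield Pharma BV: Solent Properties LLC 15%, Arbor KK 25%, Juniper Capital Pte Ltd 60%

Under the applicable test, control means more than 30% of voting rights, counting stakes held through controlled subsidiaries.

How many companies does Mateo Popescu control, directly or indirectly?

Mateo holds 55% of Juniper, so Mateo controls Juniper.
Mateo holds 39% of Solent, so Mateo controls Solent.
Solent holds 49% of Auriga, so Mateo controls Auriga.
Mateo holds 48% of Arbor, so Mateo controls Arbor.
Solent and Arbor and Juniper together hold 15% + 25% + 60% = 100% of Oakfield, so Mateo controls Oakfield.
No other company's threshold is met.
Mateo controls 5 companies.

5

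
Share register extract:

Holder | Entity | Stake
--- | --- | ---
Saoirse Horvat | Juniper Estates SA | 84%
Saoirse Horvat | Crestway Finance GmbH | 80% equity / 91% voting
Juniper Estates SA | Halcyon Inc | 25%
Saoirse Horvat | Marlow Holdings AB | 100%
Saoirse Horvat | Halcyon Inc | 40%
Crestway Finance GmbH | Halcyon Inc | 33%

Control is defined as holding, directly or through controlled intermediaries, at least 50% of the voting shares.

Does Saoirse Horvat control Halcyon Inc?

Yes

Saoirse holds 84% of Juniper, so Saoirse controls Juniper.
Saoirse holds 91% of Crestway, so Saoirse controls Crestway.
Saoirse and Juniper and Crestway together hold 40% + 25% + 33% = 98% of Halcyon, so Saoirse controls Halcyon.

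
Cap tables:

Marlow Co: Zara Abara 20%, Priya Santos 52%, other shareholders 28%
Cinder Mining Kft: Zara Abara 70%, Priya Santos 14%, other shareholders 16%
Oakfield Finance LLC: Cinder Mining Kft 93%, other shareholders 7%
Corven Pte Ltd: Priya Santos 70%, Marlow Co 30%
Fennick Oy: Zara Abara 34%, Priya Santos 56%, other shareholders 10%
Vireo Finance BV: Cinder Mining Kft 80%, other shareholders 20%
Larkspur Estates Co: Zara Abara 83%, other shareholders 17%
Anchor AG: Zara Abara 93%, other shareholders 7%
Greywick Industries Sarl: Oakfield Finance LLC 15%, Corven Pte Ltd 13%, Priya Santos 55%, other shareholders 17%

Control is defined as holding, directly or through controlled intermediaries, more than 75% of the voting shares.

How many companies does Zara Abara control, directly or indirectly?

Zara holds 83% of Larkspur, so Zara controls Larkspur.
Zara holds 93% of Anchor, so Zara controls Anchor.
No other company's threshold is met.
Zara controls 2 companies.

2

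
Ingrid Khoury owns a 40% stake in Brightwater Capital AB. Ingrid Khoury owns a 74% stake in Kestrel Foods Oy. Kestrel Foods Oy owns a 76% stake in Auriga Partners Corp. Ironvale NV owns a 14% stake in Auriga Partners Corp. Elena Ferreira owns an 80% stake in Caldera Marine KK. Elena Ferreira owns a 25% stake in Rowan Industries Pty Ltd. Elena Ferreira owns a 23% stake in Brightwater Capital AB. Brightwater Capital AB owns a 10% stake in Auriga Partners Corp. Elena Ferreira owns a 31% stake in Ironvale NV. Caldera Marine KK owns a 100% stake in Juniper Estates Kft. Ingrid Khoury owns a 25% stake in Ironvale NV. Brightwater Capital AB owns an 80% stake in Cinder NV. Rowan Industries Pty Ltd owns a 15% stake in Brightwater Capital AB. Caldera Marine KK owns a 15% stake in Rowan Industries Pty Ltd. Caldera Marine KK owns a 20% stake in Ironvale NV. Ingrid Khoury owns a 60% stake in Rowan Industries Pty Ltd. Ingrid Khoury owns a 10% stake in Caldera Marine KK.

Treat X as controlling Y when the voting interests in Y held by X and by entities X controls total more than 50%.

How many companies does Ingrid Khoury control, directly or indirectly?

Ingrid holds 60% of Rowan, so Ingrid controls Rowan.
Rowan and Ingrid together hold 15% + 40% = 55% of Brightwater, so Ingrid controls Brightwater.
Ingrid holds 74% of Kestrel, so Ingrid controls Kestrel.
Brightwater holds 80% of Cinder, so Ingrid controls Cinder.
Brightwater and Kestrel together hold 10% + 76% = 86% of Auriga, so Ingrid controls Auriga.
No other company's threshold is met.
Ingrid controls 5 companies.

5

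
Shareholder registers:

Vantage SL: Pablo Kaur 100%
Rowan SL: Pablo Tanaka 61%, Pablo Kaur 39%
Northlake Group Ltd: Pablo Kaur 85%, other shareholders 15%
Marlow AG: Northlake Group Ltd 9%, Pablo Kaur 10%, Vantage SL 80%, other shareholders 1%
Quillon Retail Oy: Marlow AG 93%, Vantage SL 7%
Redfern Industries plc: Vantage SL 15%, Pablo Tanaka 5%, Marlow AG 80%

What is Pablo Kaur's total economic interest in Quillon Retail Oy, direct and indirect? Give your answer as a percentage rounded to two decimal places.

Pablo Kaur reaches Quillon along 4 paths.
Via Northlake → Marlow: 85% × 9% × 93% = 7.1145%.
Via Marlow: 10% × 93% = 9.3%.
Via Vantage → Marlow: 100% × 80% × 93% = 74.4%.
Via Vantage: 100% × 7% = 7%.
Total: 7.1145% + 9.3% + 74.4% + 7% = 97.8145%.
Rounded: 97.81%.

97.81%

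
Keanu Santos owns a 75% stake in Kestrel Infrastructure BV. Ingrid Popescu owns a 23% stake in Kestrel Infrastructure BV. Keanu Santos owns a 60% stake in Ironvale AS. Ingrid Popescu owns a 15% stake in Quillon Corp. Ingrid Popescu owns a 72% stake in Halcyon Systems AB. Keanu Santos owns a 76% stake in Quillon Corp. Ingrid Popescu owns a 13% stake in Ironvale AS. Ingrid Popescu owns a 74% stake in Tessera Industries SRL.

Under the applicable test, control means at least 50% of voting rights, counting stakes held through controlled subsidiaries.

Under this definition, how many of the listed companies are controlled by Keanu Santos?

Keanu holds 75% of Kestrel, so Keanu controls Kestrel.
Keanu holds 76% of Quillon, so Keanu controls Quillon.
Keanu holds 60% of Ironvale, so Keanu controls Ironvale.
No other company's threshold is met.
Keanu controls 3 companies.

3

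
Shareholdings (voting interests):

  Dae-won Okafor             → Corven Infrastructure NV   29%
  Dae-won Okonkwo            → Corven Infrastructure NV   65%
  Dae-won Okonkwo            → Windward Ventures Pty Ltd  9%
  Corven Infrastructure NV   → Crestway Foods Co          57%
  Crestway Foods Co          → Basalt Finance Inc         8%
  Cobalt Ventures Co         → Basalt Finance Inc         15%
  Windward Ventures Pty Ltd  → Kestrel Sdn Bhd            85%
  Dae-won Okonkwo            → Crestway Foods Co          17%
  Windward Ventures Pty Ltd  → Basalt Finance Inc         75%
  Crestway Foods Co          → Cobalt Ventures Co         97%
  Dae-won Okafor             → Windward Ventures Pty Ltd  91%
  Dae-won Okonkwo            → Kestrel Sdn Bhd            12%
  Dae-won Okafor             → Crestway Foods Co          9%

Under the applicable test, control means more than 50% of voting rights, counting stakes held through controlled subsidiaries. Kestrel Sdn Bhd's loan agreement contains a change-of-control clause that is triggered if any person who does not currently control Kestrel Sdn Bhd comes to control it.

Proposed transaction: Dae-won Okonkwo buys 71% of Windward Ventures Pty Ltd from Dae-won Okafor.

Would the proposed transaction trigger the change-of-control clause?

The purchase adds only to Dae-won Okonkwo's holdings (Dae-won Okafor's stake shrinks), so Dae-won Okonkwo is the only person who could newly come to control Kestrel.
Dae-won Okonkwo holds 65% of Corven, so Dae-won Okonkwo controls Corven.
Dae-won Okonkwo and Corven together hold 17% + 57% = 74% of Crestway, so Dae-won Okonkwo controls Crestway.
Crestway holds 97% of Cobalt, so Dae-won Okonkwo controls Cobalt.
In Kestrel, Dae-won Okonkwo's side holds only 12%, not > 50%.
So before the transaction, Dae-won Okonkwo does not control Kestrel.
After the purchase, Dae-won Okonkwo's direct stake in Windward rises to 9% + 71% = 80%, and Dae-won Okafor's stake falls to 20%.
Dae-won Okonkwo holds 80% of Windward, so Dae-won Okonkwo controls Windward.
Windward and Dae-won Okonkwo together hold 85% + 12% = 97% of Kestrel, so Dae-won Okonkwo controls Kestrel.
Dae-won Okonkwo did not control Kestrel before and does after, so the clause is triggered.

Yes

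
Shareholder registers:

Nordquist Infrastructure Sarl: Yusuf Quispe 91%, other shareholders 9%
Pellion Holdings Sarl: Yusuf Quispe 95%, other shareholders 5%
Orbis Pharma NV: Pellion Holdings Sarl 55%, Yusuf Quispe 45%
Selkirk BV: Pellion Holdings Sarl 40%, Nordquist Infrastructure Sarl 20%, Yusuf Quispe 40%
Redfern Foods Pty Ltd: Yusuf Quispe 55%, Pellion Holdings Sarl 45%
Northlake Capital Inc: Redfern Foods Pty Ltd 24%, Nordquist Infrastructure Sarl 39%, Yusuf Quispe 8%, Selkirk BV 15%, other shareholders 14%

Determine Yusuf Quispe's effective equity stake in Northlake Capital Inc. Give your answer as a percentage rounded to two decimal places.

81.38%

Yusuf reaches Northlake along 7 paths.
Via Redfern: 55% × 24% = 13.2%.
Via Pellion → Redfern: 95% × 45% × 24% = 10.26%.
Via Nordquist: 91% × 39% = 35.49%.
Direct stake: 8% = 8%.
Via Pellion → Selkirk: 95% × 40% × 15% = 5.7%.
Via Nordquist → Selkirk: 91% × 20% × 15% = 2.73%.
Via Selkirk: 40% × 15% = 6%.
Total: 13.2% + 10.26% + 35.49% + 8% + 5.7% + 2.73% + 6% = 81.38%.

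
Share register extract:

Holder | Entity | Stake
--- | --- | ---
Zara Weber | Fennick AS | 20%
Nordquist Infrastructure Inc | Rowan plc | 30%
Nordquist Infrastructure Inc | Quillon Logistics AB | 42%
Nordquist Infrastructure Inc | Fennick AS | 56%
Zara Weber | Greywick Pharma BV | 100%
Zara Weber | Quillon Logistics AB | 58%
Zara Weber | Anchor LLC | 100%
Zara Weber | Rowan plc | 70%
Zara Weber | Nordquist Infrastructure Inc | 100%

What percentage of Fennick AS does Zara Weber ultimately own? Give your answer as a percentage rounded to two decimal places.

Zara reaches Fennick along 2 paths.
Via Nordquist: 100% × 56% = 56%.
Direct stake: 20% = 20%.
Total: 56% + 20% = 76%.
Rounded: 76.00%.

76.00%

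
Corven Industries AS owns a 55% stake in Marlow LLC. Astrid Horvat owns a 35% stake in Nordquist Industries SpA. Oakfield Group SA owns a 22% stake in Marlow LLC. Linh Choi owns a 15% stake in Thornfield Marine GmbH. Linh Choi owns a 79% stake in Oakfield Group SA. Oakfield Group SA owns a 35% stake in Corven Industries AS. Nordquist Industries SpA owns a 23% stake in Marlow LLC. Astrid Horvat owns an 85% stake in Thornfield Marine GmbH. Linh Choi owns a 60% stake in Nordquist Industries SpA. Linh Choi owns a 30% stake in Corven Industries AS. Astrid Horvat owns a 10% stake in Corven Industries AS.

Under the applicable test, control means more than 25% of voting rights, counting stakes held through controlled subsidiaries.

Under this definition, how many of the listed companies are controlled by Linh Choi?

4

Linh holds 79% of Oakfield, so Linh controls Oakfield.
Linh holds 60% of Nordquist, so Linh controls Nordquist.
Oakfield and Linh together hold 35% + 30% = 65% of Corven, so Linh controls Corven.
Nordquist and Corven and Oakfield together hold 23% + 55% + 22% = 100% of Marlow, so Linh controls Marlow.
No other company's threshold is met.
Linh controls 4 companies.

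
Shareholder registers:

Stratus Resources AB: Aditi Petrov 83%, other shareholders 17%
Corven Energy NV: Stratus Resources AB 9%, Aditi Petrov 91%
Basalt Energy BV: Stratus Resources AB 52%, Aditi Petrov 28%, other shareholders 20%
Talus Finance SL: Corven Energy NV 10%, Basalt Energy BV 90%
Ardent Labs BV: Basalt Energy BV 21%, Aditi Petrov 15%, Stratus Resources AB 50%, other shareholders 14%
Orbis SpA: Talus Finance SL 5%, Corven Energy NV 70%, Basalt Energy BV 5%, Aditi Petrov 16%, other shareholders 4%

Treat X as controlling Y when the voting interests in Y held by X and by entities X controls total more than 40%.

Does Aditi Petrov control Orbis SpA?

Aditi holds 83% of Stratus, so Aditi controls Stratus.
Stratus and Aditi together hold 9% + 91% = 100% of Corven, so Aditi controls Corven.
Stratus and Aditi together hold 52% + 28% = 80% of Basalt, so Aditi controls Basalt.
Corven and Basalt together hold 10% + 90% = 100% of Talus, so Aditi controls Talus.
Talus and Corven and Basalt and Aditi together hold 5% + 70% + 5% + 16% = 96% of Orbis, so Aditi controls Orbis.

Yes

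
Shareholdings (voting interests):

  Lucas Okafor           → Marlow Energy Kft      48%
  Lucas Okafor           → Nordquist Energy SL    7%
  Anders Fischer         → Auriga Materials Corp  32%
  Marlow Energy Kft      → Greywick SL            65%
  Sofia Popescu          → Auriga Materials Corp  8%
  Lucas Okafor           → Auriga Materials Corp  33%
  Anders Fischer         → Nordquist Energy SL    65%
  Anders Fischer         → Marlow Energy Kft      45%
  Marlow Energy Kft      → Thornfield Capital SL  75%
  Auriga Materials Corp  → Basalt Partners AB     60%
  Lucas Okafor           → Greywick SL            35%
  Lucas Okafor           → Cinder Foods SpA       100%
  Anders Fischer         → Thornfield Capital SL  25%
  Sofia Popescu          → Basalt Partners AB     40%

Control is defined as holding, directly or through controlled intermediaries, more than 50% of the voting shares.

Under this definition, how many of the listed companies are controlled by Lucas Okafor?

Lucas holds 100% of Cinder, so Lucas controls Cinder.
No other company's threshold is met.
Lucas controls 1 company.

1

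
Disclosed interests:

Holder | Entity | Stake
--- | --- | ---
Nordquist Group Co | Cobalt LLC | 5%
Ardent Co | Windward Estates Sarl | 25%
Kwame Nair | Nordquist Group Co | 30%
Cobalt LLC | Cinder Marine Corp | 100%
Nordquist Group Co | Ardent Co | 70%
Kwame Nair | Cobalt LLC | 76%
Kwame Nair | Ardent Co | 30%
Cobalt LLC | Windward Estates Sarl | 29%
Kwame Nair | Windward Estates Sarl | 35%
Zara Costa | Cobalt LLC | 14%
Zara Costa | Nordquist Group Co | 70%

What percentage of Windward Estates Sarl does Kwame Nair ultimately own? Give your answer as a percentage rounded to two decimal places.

Kwame reaches Windward along 5 paths.
Via Cobalt: 76% × 29% = 22.04%.
Via Nordquist → Cobalt: 30% × 5% × 29% = 0.435%.
Via Nordquist → Ardent: 30% × 70% × 25% = 5.25%.
Via Ardent: 30% × 25% = 7.5%.
Direct stake: 35% = 35%.
Total: 22.04% + 0.435% + 5.25% + 7.5% + 35% = 70.225%.
Rounded: 70.23%.

70.23%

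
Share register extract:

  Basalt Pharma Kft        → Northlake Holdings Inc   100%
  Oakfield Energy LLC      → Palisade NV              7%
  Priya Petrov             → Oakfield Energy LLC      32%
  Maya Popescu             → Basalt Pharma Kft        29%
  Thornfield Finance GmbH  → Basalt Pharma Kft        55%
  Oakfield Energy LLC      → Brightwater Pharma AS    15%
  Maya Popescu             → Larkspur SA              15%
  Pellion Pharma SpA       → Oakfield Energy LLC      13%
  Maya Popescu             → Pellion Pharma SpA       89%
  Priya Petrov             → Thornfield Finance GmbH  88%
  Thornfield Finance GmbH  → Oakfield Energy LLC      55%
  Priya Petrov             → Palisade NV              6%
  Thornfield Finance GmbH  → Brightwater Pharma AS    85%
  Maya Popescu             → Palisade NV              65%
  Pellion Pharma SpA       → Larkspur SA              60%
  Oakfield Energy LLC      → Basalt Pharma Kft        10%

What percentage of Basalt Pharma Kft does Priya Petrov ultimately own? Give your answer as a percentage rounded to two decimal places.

56.44%

Priya reaches Basalt along 3 paths.
Via Oakfield: 32% × 10% = 3.2%.
Via Thornfield → Oakfield: 88% × 55% × 10% = 4.84%.
Via Thornfield: 88% × 55% = 48.4%.
Total: 3.2% + 4.84% + 48.4% = 56.44%.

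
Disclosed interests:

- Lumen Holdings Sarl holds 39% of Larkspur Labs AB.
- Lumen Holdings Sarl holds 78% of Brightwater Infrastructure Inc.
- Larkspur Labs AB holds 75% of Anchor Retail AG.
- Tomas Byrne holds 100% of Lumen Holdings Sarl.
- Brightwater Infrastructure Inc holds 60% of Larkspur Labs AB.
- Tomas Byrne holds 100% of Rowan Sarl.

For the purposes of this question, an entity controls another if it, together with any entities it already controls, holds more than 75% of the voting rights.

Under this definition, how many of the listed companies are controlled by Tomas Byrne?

4

Tomas holds 100% of Rowan, so Tomas controls Rowan.
Tomas holds 100% of Lumen, so Tomas controls Lumen.
Lumen holds 78% of Brightwater, so Tomas controls Brightwater.
Lumen and Brightwater together hold 39% + 60% = 99% of Larkspur, so Tomas controls Larkspur.
No other company's threshold is met.
Tomas controls 4 companies.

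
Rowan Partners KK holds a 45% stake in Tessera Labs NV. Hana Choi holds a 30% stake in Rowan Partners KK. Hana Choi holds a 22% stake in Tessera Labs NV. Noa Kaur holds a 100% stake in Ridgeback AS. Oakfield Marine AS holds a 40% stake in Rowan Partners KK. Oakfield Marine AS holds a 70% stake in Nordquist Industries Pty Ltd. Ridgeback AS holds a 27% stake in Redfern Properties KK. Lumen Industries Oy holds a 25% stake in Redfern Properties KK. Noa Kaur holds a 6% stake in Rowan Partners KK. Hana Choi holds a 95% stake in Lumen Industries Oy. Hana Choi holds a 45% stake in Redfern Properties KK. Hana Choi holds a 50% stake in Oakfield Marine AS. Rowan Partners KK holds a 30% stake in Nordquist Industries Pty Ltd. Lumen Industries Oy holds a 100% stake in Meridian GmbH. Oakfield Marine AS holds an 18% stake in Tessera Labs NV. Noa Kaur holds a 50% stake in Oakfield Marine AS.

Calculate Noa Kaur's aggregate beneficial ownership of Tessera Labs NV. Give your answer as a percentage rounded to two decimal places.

20.70%

Noa reaches Tessera along 3 paths.
Via Oakfield → Rowan: 50% × 40% × 45% = 9%.
Via Rowan: 6% × 45% = 2.7%.
Via Oakfield: 50% × 18% = 9%.
Total: 9% + 2.7% + 9% = 20.7%.
Rounded: 20.70%.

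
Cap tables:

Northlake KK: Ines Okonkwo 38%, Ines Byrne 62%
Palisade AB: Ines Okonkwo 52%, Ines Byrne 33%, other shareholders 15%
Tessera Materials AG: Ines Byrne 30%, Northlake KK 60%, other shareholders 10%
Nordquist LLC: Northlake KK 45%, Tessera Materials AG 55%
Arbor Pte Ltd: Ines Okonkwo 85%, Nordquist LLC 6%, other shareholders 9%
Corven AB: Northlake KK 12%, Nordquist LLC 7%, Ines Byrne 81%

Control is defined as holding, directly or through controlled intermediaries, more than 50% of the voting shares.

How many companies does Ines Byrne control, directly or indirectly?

4

Ines Byrne holds 62% of Northlake, so Ines Byrne controls Northlake.
Ines Byrne and Northlake together hold 30% + 60% = 90% of Tessera, so Ines Byrne controls Tessera.
Northlake and Tessera together hold 45% + 55% = 100% of Nordquist, so Ines Byrne controls Nordquist.
Northlake and Nordquist and Ines Byrne together hold 12% + 7% + 81% = 100% of Corven, so Ines Byrne controls Corven.
No other company's threshold is met.
Ines Byrne controls 4 companies.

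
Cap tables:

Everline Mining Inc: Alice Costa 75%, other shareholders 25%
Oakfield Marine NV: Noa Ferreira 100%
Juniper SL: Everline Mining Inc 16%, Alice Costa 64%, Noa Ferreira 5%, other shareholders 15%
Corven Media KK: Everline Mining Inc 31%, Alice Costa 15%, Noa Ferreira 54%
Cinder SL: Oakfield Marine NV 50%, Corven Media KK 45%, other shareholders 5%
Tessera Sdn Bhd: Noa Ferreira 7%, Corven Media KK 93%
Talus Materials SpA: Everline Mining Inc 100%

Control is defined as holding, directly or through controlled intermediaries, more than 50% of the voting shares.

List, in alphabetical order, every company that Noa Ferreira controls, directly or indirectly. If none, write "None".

Cinder SL, Corven Media KK, Oakfield Marine NV, Tessera Sdn Bhd

Noa holds 100% of Oakfield, so Noa controls Oakfield.
Noa holds 54% of Corven, so Noa controls Corven.
Oakfield and Corven together hold 50% + 45% = 95% of Cinder, so Noa controls Cinder.
Noa and Corven together hold 7% + 93% = 100% of Tessera, so Noa controls Tessera.
No other company's threshold is met.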